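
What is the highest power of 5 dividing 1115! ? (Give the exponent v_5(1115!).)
v_5(1115!) = 276

Legendre's formula: v_p(n!) = Σ_{k ≥ 1} ⌊n / p^k⌋. For p = 5, n = 1115, the terms are:
  ⌊1115/5^1⌋ = ⌊1115/5⌋ = 223
  ⌊1115/5^2⌋ = ⌊1115/25⌋ = 44
  ⌊1115/5^3⌋ = ⌊1115/125⌋ = 8
  ⌊1115/5^4⌋ = ⌊1115/625⌋ = 1
(the next term ⌊1115/5^5⌋ = 0, terminating the sum). Summing: v_5(1115!) = 223 + 44 + 8 + 1 = 276.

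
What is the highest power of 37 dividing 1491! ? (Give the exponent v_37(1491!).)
v_37(1491!) = 41

Legendre's formula: v_p(n!) = Σ_{k ≥ 1} ⌊n / p^k⌋. For p = 37, n = 1491, the terms are:
  ⌊1491/37^1⌋ = ⌊1491/37⌋ = 40
  ⌊1491/37^2⌋ = ⌊1491/1369⌋ = 1
(the next term ⌊1491/37^3⌋ = 0, terminating the sum). Summing: v_37(1491!) = 40 + 1 = 41.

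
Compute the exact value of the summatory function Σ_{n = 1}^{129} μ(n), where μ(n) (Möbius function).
Σ_{n ≤ 129} μ(n) = -1

Compute μ(n) for each 1 ≤ n ≤ 129: μ(1) = 1, μ(2) = -1, μ(3) = -1, μ(4) = 0, μ(5) = -1, μ(6) = 1, μ(7) = -1, μ(8) = 0, μ(9) = 0, μ(10) = 1, μ(11) = -1, μ(12) = 0, μ(13) = -1, μ(14) = 1, μ(15) = 1, μ(16) = 0, μ(17) = -1, μ(18) = 0, μ(19) = -1, μ(20) = 0, μ(21) = 1, μ(22) = 1, μ(23) = -1, μ(24) = 0, μ(25) = 0, μ(26) = 1, μ(27) = 0, μ(28) = 0, μ(29) = -1, μ(30) = -1, μ(31) = -1, μ(32) = 0, μ(33) = 1, μ(34) = 1, μ(35) = 1, μ(36) = 0, μ(37) = -1, μ(38) = 1, μ(39) = 1, μ(40) = 0, μ(41) = -1, μ(42) = -1, μ(43) = -1, μ(44) = 0, μ(45) = 0, μ(46) = 1, μ(47) = -1, μ(48) = 0, μ(49) = 0, μ(50) = 0, μ(51) = 1, μ(52) = 0, μ(53) = -1, μ(54) = 0, μ(55) = 1, μ(56) = 0, μ(57) = 1, μ(58) = 1, μ(59) = -1, μ(60) = 0, μ(61) = -1, μ(62) = 1, μ(63) = 0, μ(64) = 0, μ(65) = 1, μ(66) = -1, μ(67) = -1, μ(68) = 0, μ(69) = 1, μ(70) = -1, μ(71) = -1, μ(72) = 0, μ(73) = -1, μ(74) = 1, μ(75) = 0, μ(76) = 0, μ(77) = 1, μ(78) = -1, μ(79) = -1, μ(80) = 0, μ(81) = 0, μ(82) = 1, μ(83) = -1, μ(84) = 0, μ(85) = 1, μ(86) = 1, μ(87) = 1, μ(88) = 0, μ(89) = -1, μ(90) = 0, μ(91) = 1, μ(92) = 0, μ(93) = 1, μ(94) = 1, μ(95) = 1, μ(96) = 0, μ(97) = -1, μ(98) = 0, μ(99) = 0, μ(100) = 0, μ(101) = -1, μ(102) = -1, μ(103) = -1, μ(104) = 0, μ(105) = -1, μ(106) = 1, μ(107) = -1, μ(108) = 0, μ(109) = -1, μ(110) = -1, μ(111) = 1, μ(112) = 0, μ(113) = -1, μ(114) = -1, μ(115) = 1, μ(116) = 0, μ(117) = 0, μ(118) = 1, μ(119) = 1, μ(120) = 0, μ(121) = 0, μ(122) = 1, μ(123) = 1, μ(124) = 0, μ(125) = 0, μ(126) = 0, μ(127) = -1, μ(128) = 0, μ(129) = 1. Summing all 129 values: -1. (Mertens function M(x) = Σ_{n ≤ x} μ(n); on average M(x) should be small (PNT ⟺ M(x) = o(x)).)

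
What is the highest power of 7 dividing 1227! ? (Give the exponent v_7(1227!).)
v_7(1227!) = 203

Legendre's formula: v_p(n!) = Σ_{k ≥ 1} ⌊n / p^k⌋. For p = 7, n = 1227, the terms are:
  ⌊1227/7^1⌋ = ⌊1227/7⌋ = 175
  ⌊1227/7^2⌋ = ⌊1227/49⌋ = 25
  ⌊1227/7^3⌋ = ⌊1227/343⌋ = 3
(the next term ⌊1227/7^4⌋ = 0, terminating the sum). Summing: v_7(1227!) = 175 + 25 + 3 = 203.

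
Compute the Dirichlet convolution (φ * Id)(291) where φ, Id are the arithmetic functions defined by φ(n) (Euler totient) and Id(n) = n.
(φ * Id)(291) = 965

Divisors of 291: [1, 3, 97, 291]. For each d | 291:
  d = 1: φ(1) · Id(291/1) = 1 · 291 = 291
  d = 3: φ(3) · Id(291/3) = 2 · 97 = 194
  d = 97: φ(97) · Id(291/97) = 96 · 3 = 288
  d = 291: φ(291) · Id(291/291) = 192 · 1 = 192
Summing: (φ * Id)(291) = 291 + 194 + 288 + 192 = 965.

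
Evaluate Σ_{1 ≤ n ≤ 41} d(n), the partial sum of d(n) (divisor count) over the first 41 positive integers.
Σ_{n ≤ 41} d(n) = 160

Compute d(n) for each 1 ≤ n ≤ 41: d(1) = 1, d(2) = 2, d(3) = 2, d(4) = 3, d(5) = 2, d(6) = 4, d(7) = 2, d(8) = 4, d(9) = 3, d(10) = 4, d(11) = 2, d(12) = 6, d(13) = 2, d(14) = 4, d(15) = 4, d(16) = 5, d(17) = 2, d(18) = 6, d(19) = 2, d(20) = 6, d(21) = 4, d(22) = 4, d(23) = 2, d(24) = 8, d(25) = 3, d(26) = 4, d(27) = 4, d(28) = 6, d(29) = 2, d(30) = 8, d(31) = 2, d(32) = 6, d(33) = 4, d(34) = 4, d(35) = 4, d(36) = 9, d(37) = 2, d(38) = 4, d(39) = 4, d(40) = 8, d(41) = 2. Summing all 41 values: 160. (Dirichlet's divisor formula: Σ_{n ≤ x} d(n) = x ln(x) + (2γ − 1) x + O(√x). For x = 41, the asymptotic estimate is ≈ 158.59.)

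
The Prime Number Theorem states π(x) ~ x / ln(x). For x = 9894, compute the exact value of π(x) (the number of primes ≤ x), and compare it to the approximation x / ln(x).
π(9894) = 1220;  x/ln(x) ≈ 1075.47;  relative error ≈ 11.85%.

Directly count primes up to 9894: π(9894) = 1220. The PNT approximation gives 9894/ln(9894) ≈ 9894/9.19968 ≈ 1075.47. Relative error (π(x) − x/ln(x)) / π(x) ≈ 11.85%; the approximation is known to undercount slightly (Li(x) is a better estimate).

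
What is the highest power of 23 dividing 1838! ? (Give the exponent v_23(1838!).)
v_23(1838!) = 82

Legendre's formula: v_p(n!) = Σ_{k ≥ 1} ⌊n / p^k⌋. For p = 23, n = 1838, the terms are:
  ⌊1838/23^1⌋ = ⌊1838/23⌋ = 79
  ⌊1838/23^2⌋ = ⌊1838/529⌋ = 3
(the next term ⌊1838/23^3⌋ = 0, terminating the sum). Summing: v_23(1838!) = 79 + 3 = 82.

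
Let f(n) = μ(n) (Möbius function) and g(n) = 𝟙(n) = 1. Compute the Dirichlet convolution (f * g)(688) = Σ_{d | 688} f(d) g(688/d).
(μ * 𝟙)(688) = 0

Divisors of 688: [1, 2, 4, 8, 16, 43, 86, 172, 344, 688]. For each d | 688:
  d = 1: μ(1) · 𝟙(688/1) = 1 · 1 = 1
  d = 2: μ(2) · 𝟙(688/2) = -1 · 1 = -1
  d = 4: μ(4) · 𝟙(688/4) = 0 · 1 = 0
  d = 8: μ(8) · 𝟙(688/8) = 0 · 1 = 0
  d = 16: μ(16) · 𝟙(688/16) = 0 · 1 = 0
  d = 43: μ(43) · 𝟙(688/43) = -1 · 1 = -1
  d = 86: μ(86) · 𝟙(688/86) = 1 · 1 = 1
  d = 172: μ(172) · 𝟙(688/172) = 0 · 1 = 0
  d = 344: μ(344) · 𝟙(688/344) = 0 · 1 = 0
  d = 688: μ(688) · 𝟙(688/688) = 0 · 1 = 0
Summing: (μ * 𝟙)(688) = 1 + -1 + 0 + 0 + 0 + -1 + 1 + 0 + 0 + 0 = 0.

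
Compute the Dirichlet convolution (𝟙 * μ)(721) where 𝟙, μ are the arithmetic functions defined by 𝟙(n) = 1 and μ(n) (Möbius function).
(𝟙 * μ)(721) = 0

Divisors of 721: [1, 7, 103, 721]. For each d | 721:
  d = 1: 𝟙(1) · μ(721/1) = 1 · 1 = 1
  d = 7: 𝟙(7) · μ(721/7) = 1 · -1 = -1
  d = 103: 𝟙(103) · μ(721/103) = 1 · -1 = -1
  d = 721: 𝟙(721) · μ(721/721) = 1 · 1 = 1
Summing: (𝟙 * μ)(721) = 1 + -1 + -1 + 1 = 0.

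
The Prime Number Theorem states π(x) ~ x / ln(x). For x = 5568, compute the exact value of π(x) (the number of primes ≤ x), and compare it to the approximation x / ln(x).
π(5568) = 734;  x/ln(x) ≈ 645.58;  relative error ≈ 12.05%.

Directly count primes up to 5568: π(5568) = 734. The PNT approximation gives 5568/ln(5568) ≈ 5568/8.62479 ≈ 645.58. Relative error (π(x) − x/ln(x)) / π(x) ≈ 12.05%; the approximation is known to undercount slightly (Li(x) is a better estimate).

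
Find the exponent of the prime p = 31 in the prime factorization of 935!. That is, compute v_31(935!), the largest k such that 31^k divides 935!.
v_31(935!) = 30

Legendre's formula: v_p(n!) = Σ_{k ≥ 1} ⌊n / p^k⌋. For p = 31, n = 935, the terms are:
  ⌊935/31^1⌋ = ⌊935/31⌋ = 30
(the next term ⌊935/31^2⌋ = 0, terminating the sum). Summing: v_31(935!) = 30 = 30.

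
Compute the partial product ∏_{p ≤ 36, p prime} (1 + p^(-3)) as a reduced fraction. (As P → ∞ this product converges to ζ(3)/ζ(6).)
∏ = 123276368443014873612288/104343309932640260237195

The primes p ≤ 36 are [2, 3, 5, 7, 11, 13, 17, 19, 23, 29, 31]. For each, (1 + 1/p^3) = (p^3 + 1)/p^3. Multiplying these fractions over p ∈ [2, 3, 5, 7, 11, 13, 17, 19, 23, 29, 31] gives 123276368443014873612288/104343309932640260237195. (In the limit P → ∞ this tends to ζ(3)/ζ(6).)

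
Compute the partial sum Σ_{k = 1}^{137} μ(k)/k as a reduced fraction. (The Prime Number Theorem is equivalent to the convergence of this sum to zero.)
Σ μ(k)/k = -16600694851544658808049622411527369069912658611321/36023908815105000242838968099460216033691851270505155

Values of μ(k) for 1 ≤ k ≤ 137: μ(1) = 1, μ(2) = -1, μ(3) = -1, μ(5) = -1, μ(6) = 1, μ(7) = -1, μ(10) = 1, μ(11) = -1, μ(13) = -1, μ(14) = 1, μ(15) = 1, μ(17) = -1, μ(19) = -1, μ(21) = 1, μ(22) = 1, μ(23) = -1, μ(26) = 1, μ(29) = -1, μ(30) = -1, μ(31) = -1, μ(33) = 1, μ(34) = 1, μ(35) = 1, μ(37) = -1, μ(38) = 1, μ(39) = 1, μ(41) = -1, μ(42) = -1, μ(43) = -1, μ(46) = 1, μ(47) = -1, μ(51) = 1, μ(53) = -1, μ(55) = 1, μ(57) = 1, μ(58) = 1, μ(59) = -1, μ(61) = -1, μ(62) = 1, μ(65) = 1, μ(66) = -1, μ(67) = -1, μ(69) = 1, μ(70) = -1, μ(71) = -1, μ(73) = -1, μ(74) = 1, μ(77) = 1, μ(78) = -1, μ(79) = -1, μ(82) = 1, μ(83) = -1, μ(85) = 1, μ(86) = 1, μ(87) = 1, μ(89) = -1, μ(91) = 1, μ(93) = 1, μ(94) = 1, μ(95) = 1, μ(97) = -1, μ(101) = -1, μ(102) = -1, μ(103) = -1, μ(105) = -1, μ(106) = 1, μ(107) = -1, μ(109) = -1, μ(110) = -1, μ(111) = 1, μ(113) = -1, μ(114) = -1, μ(115) = 1, μ(118) = 1, μ(119) = 1, μ(122) = 1, μ(123) = 1, μ(127) = -1, μ(129) = 1, μ(130) = -1, μ(131) = -1, μ(133) = 1, μ(134) = 1, μ(137) = -1, with μ = 0 on non-squarefree integers. Summing μ(k)/k for k where μ(k) ≠ 0 gives -16600694851544658808049622411527369069912658611321/36023908815105000242838968099460216033691851270505155 ≈ -0.0005. (PNT ⟺ this sum → 0 as n → ∞.)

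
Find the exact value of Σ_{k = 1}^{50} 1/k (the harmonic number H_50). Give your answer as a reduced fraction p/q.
H_50 = 13943237577224054960759/3099044504245996706400

Direct summation: H_50 = 1 + 1/2 + ... + 1/50. The least common denominator is lcm(1, ..., 50) = 3099044504245996706400; over this denominator the numerator is 3099044504245996706400 + 1549522252122998353200 + 1033014834748665568800 + 774761126061499176600 + 619808900849199341280 + 516507417374332784400 + 442720643463713815200 + 387380563030749588300 + 344338278249555189600 + 309904450424599670640 + 281731318567817882400 + 258253708687166392200 + 238388038788153592800 + 221360321731856907600 + 206602966949733113760 + 193690281515374794150 + 182296735543882159200 + 172169139124777594800 + 163107605486631405600 + 154952225212299835320 + 147573547821237938400 + 140865659283908941200 + 134741065401999856800 + 129126854343583196100 + 123961780169839868256 + 119194019394076796400 + 114779426083185063200 + 110680160865928453800 + 106863603594689541600 + 103301483474866556880 + 99969177556322474400 + 96845140757687397075 + 93910439522605960800 + 91148367771941079600 + 88544128692742763040 + 86084569562388797400 + 83757959574216127200 + 81553802743315702800 + 79462679596051197600 + 77476112606149917660 + 75586451323073090400 + 73786773910618969200 + 72070802424325504800 + 70432829641954470600 + 68867655649911037920 + 67370532700999928400 + 65937117111616951200 + 64563427171791598050 + 63245806209101973600 + 61980890084919934128 = 13943237577224054960759, so H_50 = 13943237577224054960759/3099044504245996706400 (already in lowest terms) ≈ 4.49921. (The PNT-adjacent estimate ln(50) + γ ≈ 4.48924 matches within O(1/n).)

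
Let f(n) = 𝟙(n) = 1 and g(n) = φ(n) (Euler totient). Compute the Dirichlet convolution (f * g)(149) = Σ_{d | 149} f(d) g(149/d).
(𝟙 * φ)(149) = 149

Divisors of 149: [1, 149]. For each d | 149:
  d = 1: 𝟙(1) · φ(149/1) = 1 · 148 = 148
  d = 149: 𝟙(149) · φ(149/149) = 1 · 1 = 1
Summing: (𝟙 * φ)(149) = 148 + 1 = 149.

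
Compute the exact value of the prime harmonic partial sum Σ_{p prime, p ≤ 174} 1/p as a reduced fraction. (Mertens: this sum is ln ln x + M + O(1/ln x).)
Σ 1/p = 319420215161551700804173656907103406301944826032199624513259054823197/166589903787325219380851695350896256250980509594874862046961683989710

π(174) = 40, so the primes ≤ 174 are [2, 3, 5, 7, 11, 13, 17, 19, 23, 29, 31, 37, 41, 43, 47, 53, 59, 61, 67, 71, 73, 79, 83, 89, 97, 101, 103, 107, 109, 113, 127, 131, 137, 139, 149, 151, 157, 163, 167, 173]. Summing 1/p over these primes: 319420215161551700804173656907103406301944826032199624513259054823197/166589903787325219380851695350896256250980509594874862046961683989710 ≈ 1.9174. Mertens estimate ln ln(174) + 0.2615 ≈ 1.9023.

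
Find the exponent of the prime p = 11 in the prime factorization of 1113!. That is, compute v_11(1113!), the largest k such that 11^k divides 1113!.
v_11(1113!) = 110

Legendre's formula: v_p(n!) = Σ_{k ≥ 1} ⌊n / p^k⌋. For p = 11, n = 1113, the terms are:
  ⌊1113/11^1⌋ = ⌊1113/11⌋ = 101
  ⌊1113/11^2⌋ = ⌊1113/121⌋ = 9
(the next term ⌊1113/11^3⌋ = 0, terminating the sum). Summing: v_11(1113!) = 101 + 9 = 110.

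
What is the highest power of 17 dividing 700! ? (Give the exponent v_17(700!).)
v_17(700!) = 43

Legendre's formula: v_p(n!) = Σ_{k ≥ 1} ⌊n / p^k⌋. For p = 17, n = 700, the terms are:
  ⌊700/17^1⌋ = ⌊700/17⌋ = 41
  ⌊700/17^2⌋ = ⌊700/289⌋ = 2
(the next term ⌊700/17^3⌋ = 0, terminating the sum). Summing: v_17(700!) = 41 + 2 = 43.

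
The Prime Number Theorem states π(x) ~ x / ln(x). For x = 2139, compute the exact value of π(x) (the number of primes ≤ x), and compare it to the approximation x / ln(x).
π(2139) = 322;  x/ln(x) ≈ 278.95;  relative error ≈ 13.37%.

Directly count primes up to 2139: π(2139) = 322. The PNT approximation gives 2139/ln(2139) ≈ 2139/7.66809 ≈ 278.95. Relative error (π(x) − x/ln(x)) / π(x) ≈ 13.37%; the approximation is known to undercount slightly (Li(x) is a better estimate).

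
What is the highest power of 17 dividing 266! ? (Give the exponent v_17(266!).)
v_17(266!) = 15

Legendre's formula: v_p(n!) = Σ_{k ≥ 1} ⌊n / p^k⌋. For p = 17, n = 266, the terms are:
  ⌊266/17^1⌋ = ⌊266/17⌋ = 15
(the next term ⌊266/17^2⌋ = 0, terminating the sum). Summing: v_17(266!) = 15 = 15.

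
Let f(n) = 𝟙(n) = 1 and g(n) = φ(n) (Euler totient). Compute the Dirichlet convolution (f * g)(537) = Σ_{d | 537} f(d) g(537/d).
(𝟙 * φ)(537) = 537

Divisors of 537: [1, 3, 179, 537]. For each d | 537:
  d = 1: 𝟙(1) · φ(537/1) = 1 · 356 = 356
  d = 3: 𝟙(3) · φ(537/3) = 1 · 178 = 178
  d = 179: 𝟙(179) · φ(537/179) = 1 · 2 = 2
  d = 537: 𝟙(537) · φ(537/537) = 1 · 1 = 1
Summing: (𝟙 * φ)(537) = 356 + 178 + 2 + 1 = 537.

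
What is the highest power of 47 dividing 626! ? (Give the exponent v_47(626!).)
v_47(626!) = 13

Legendre's formula: v_p(n!) = Σ_{k ≥ 1} ⌊n / p^k⌋. For p = 47, n = 626, the terms are:
  ⌊626/47^1⌋ = ⌊626/47⌋ = 13
(the next term ⌊626/47^2⌋ = 0, terminating the sum). Summing: v_47(626!) = 13 = 13.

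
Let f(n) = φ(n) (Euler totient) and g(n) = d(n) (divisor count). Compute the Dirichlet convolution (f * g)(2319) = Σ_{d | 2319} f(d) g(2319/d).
(φ * d)(2319) = 3096

Divisors of 2319: [1, 3, 773, 2319]. For each d | 2319:
  d = 1: φ(1) · d(2319/1) = 1 · 4 = 4
  d = 3: φ(3) · d(2319/3) = 2 · 2 = 4
  d = 773: φ(773) · d(2319/773) = 772 · 2 = 1544
  d = 2319: φ(2319) · d(2319/2319) = 1544 · 1 = 1544
Summing: (φ * d)(2319) = 4 + 4 + 1544 + 1544 = 3096.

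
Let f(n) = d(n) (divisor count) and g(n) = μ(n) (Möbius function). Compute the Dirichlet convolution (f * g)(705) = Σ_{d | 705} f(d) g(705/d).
(d * μ)(705) = 1

Divisors of 705: [1, 3, 5, 15, 47, 141, 235, 705]. For each d | 705:
  d = 1: d(1) · μ(705/1) = 1 · -1 = -1
  d = 3: d(3) · μ(705/3) = 2 · 1 = 2
  d = 5: d(5) · μ(705/5) = 2 · 1 = 2
  d = 15: d(15) · μ(705/15) = 4 · -1 = -4
  d = 47: d(47) · μ(705/47) = 2 · 1 = 2
  d = 141: d(141) · μ(705/141) = 4 · -1 = -4
  d = 235: d(235) · μ(705/235) = 4 · -1 = -4
  d = 705: d(705) · μ(705/705) = 8 · 1 = 8
Summing: (d * μ)(705) = -1 + 2 + 2 + -4 + 2 + -4 + -4 + 8 = 1.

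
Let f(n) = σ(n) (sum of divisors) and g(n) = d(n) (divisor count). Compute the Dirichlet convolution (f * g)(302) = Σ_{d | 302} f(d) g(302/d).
(σ * d)(302) = 770

Divisors of 302: [1, 2, 151, 302]. For each d | 302:
  d = 1: σ(1) · d(302/1) = 1 · 4 = 4
  d = 2: σ(2) · d(302/2) = 3 · 2 = 6
  d = 151: σ(151) · d(302/151) = 152 · 2 = 304
  d = 302: σ(302) · d(302/302) = 456 · 1 = 456
Summing: (σ * d)(302) = 4 + 6 + 304 + 456 = 770.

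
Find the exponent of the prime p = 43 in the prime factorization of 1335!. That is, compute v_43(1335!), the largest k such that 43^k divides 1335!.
v_43(1335!) = 31

Legendre's formula: v_p(n!) = Σ_{k ≥ 1} ⌊n / p^k⌋. For p = 43, n = 1335, the terms are:
  ⌊1335/43^1⌋ = ⌊1335/43⌋ = 31
(the next term ⌊1335/43^2⌋ = 0, terminating the sum). Summing: v_43(1335!) = 31 = 31.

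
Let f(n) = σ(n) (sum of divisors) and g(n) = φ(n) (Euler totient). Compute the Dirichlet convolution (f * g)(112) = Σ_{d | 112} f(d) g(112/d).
(σ * φ)(112) = 1120

Divisors of 112: [1, 2, 4, 7, 8, 14, 16, 28, 56, 112]. For each d | 112:
  d = 1: σ(1) · φ(112/1) = 1 · 48 = 48
  d = 2: σ(2) · φ(112/2) = 3 · 24 = 72
  d = 4: σ(4) · φ(112/4) = 7 · 12 = 84
  d = 7: σ(7) · φ(112/7) = 8 · 8 = 64
  d = 8: σ(8) · φ(112/8) = 15 · 6 = 90
  d = 14: σ(14) · φ(112/14) = 24 · 4 = 96
  d = 16: σ(16) · φ(112/16) = 31 · 6 = 186
  d = 28: σ(28) · φ(112/28) = 56 · 2 = 112
  d = 56: σ(56) · φ(112/56) = 120 · 1 = 120
  d = 112: σ(112) · φ(112/112) = 248 · 1 = 248
Summing: (σ * φ)(112) = 48 + 72 + 84 + 64 + 90 + 96 + 186 + 112 + 120 + 248 = 1120.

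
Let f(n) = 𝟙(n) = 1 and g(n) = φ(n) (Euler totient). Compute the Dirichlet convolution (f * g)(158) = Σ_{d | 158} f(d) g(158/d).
(𝟙 * φ)(158) = 158

Divisors of 158: [1, 2, 79, 158]. For each d | 158:
  d = 1: 𝟙(1) · φ(158/1) = 1 · 78 = 78
  d = 2: 𝟙(2) · φ(158/2) = 1 · 78 = 78
  d = 79: 𝟙(79) · φ(158/79) = 1 · 1 = 1
  d = 158: 𝟙(158) · φ(158/158) = 1 · 1 = 1
Summing: (𝟙 * φ)(158) = 78 + 78 + 1 + 1 = 158.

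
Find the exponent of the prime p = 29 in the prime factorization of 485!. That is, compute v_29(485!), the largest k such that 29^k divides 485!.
v_29(485!) = 16

Legendre's formula: v_p(n!) = Σ_{k ≥ 1} ⌊n / p^k⌋. For p = 29, n = 485, the terms are:
  ⌊485/29^1⌋ = ⌊485/29⌋ = 16
(the next term ⌊485/29^2⌋ = 0, terminating the sum). Summing: v_29(485!) = 16 = 16.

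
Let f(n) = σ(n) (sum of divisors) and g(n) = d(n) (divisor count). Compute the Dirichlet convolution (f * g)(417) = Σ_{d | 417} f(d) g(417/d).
(σ * d)(417) = 852

Divisors of 417: [1, 3, 139, 417]. For each d | 417:
  d = 1: σ(1) · d(417/1) = 1 · 4 = 4
  d = 3: σ(3) · d(417/3) = 4 · 2 = 8
  d = 139: σ(139) · d(417/139) = 140 · 2 = 280
  d = 417: σ(417) · d(417/417) = 560 · 1 = 560
Summing: (σ * d)(417) = 4 + 8 + 280 + 560 = 852.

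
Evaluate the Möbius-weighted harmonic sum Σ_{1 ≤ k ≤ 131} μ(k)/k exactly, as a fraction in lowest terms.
Σ μ(k)/k = -4282394934202784040475989054340166706696769726931/525896479052627740771371797072411912900610967452630

Values of μ(k) for 1 ≤ k ≤ 131: μ(1) = 1, μ(2) = -1, μ(3) = -1, μ(5) = -1, μ(6) = 1, μ(7) = -1, μ(10) = 1, μ(11) = -1, μ(13) = -1, μ(14) = 1, μ(15) = 1, μ(17) = -1, μ(19) = -1, μ(21) = 1, μ(22) = 1, μ(23) = -1, μ(26) = 1, μ(29) = -1, μ(30) = -1, μ(31) = -1, μ(33) = 1, μ(34) = 1, μ(35) = 1, μ(37) = -1, μ(38) = 1, μ(39) = 1, μ(41) = -1, μ(42) = -1, μ(43) = -1, μ(46) = 1, μ(47) = -1, μ(51) = 1, μ(53) = -1, μ(55) = 1, μ(57) = 1, μ(58) = 1, μ(59) = -1, μ(61) = -1, μ(62) = 1, μ(65) = 1, μ(66) = -1, μ(67) = -1, μ(69) = 1, μ(70) = -1, μ(71) = -1, μ(73) = -1, μ(74) = 1, μ(77) = 1, μ(78) = -1, μ(79) = -1, μ(82) = 1, μ(83) = -1, μ(85) = 1, μ(86) = 1, μ(87) = 1, μ(89) = -1, μ(91) = 1, μ(93) = 1, μ(94) = 1, μ(95) = 1, μ(97) = -1, μ(101) = -1, μ(102) = -1, μ(103) = -1, μ(105) = -1, μ(106) = 1, μ(107) = -1, μ(109) = -1, μ(110) = -1, μ(111) = 1, μ(113) = -1, μ(114) = -1, μ(115) = 1, μ(118) = 1, μ(119) = 1, μ(122) = 1, μ(123) = 1, μ(127) = -1, μ(129) = 1, μ(130) = -1, μ(131) = -1, with μ = 0 on non-squarefree integers. Summing μ(k)/k for k where μ(k) ≠ 0 gives -4282394934202784040475989054340166706696769726931/525896479052627740771371797072411912900610967452630 ≈ -0.0081. (PNT ⟺ this sum → 0 as n → ∞.)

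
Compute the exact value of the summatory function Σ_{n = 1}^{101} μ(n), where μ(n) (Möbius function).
Σ_{n ≤ 101} μ(n) = 0

Compute μ(n) for each 1 ≤ n ≤ 101: μ(1) = 1, μ(2) = -1, μ(3) = -1, μ(4) = 0, μ(5) = -1, μ(6) = 1, μ(7) = -1, μ(8) = 0, μ(9) = 0, μ(10) = 1, μ(11) = -1, μ(12) = 0, μ(13) = -1, μ(14) = 1, μ(15) = 1, μ(16) = 0, μ(17) = -1, μ(18) = 0, μ(19) = -1, μ(20) = 0, μ(21) = 1, μ(22) = 1, μ(23) = -1, μ(24) = 0, μ(25) = 0, μ(26) = 1, μ(27) = 0, μ(28) = 0, μ(29) = -1, μ(30) = -1, μ(31) = -1, μ(32) = 0, μ(33) = 1, μ(34) = 1, μ(35) = 1, μ(36) = 0, μ(37) = -1, μ(38) = 1, μ(39) = 1, μ(40) = 0, μ(41) = -1, μ(42) = -1, μ(43) = -1, μ(44) = 0, μ(45) = 0, μ(46) = 1, μ(47) = -1, μ(48) = 0, μ(49) = 0, μ(50) = 0, μ(51) = 1, μ(52) = 0, μ(53) = -1, μ(54) = 0, μ(55) = 1, μ(56) = 0, μ(57) = 1, μ(58) = 1, μ(59) = -1, μ(60) = 0, μ(61) = -1, μ(62) = 1, μ(63) = 0, μ(64) = 0, μ(65) = 1, μ(66) = -1, μ(67) = -1, μ(68) = 0, μ(69) = 1, μ(70) = -1, μ(71) = -1, μ(72) = 0, μ(73) = -1, μ(74) = 1, μ(75) = 0, μ(76) = 0, μ(77) = 1, μ(78) = -1, μ(79) = -1, μ(80) = 0, μ(81) = 0, μ(82) = 1, μ(83) = -1, μ(84) = 0, μ(85) = 1, μ(86) = 1, μ(87) = 1, μ(88) = 0, μ(89) = -1, μ(90) = 0, μ(91) = 1, μ(92) = 0, μ(93) = 1, μ(94) = 1, μ(95) = 1, μ(96) = 0, μ(97) = -1, μ(98) = 0, μ(99) = 0, μ(100) = 0, μ(101) = -1. Summing all 101 values: 0. (Mertens function M(x) = Σ_{n ≤ x} μ(n); on average M(x) should be small (PNT ⟺ M(x) = o(x)).)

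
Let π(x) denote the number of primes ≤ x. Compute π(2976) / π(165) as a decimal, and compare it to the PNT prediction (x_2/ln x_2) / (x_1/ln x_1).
π(2976)/π(165) = 429/38 ≈ 11.2895;  PNT prediction ≈ 11.5140.

π(165) = 38 and π(2976) = 429, so π(2976)/π(165) ≈ 11.2895. The PNT-predicted ratio is (2976/ln(2976)) / (165/ln(165)) ≈ 11.5140. The two agree to within a few percent, as expected.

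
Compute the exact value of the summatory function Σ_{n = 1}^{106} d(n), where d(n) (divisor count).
Σ_{n ≤ 106} d(n) = 514

Compute d(n) for each 1 ≤ n ≤ 106: d(1) = 1, d(2) = 2, d(3) = 2, d(4) = 3, d(5) = 2, d(6) = 4, d(7) = 2, d(8) = 4, d(9) = 3, d(10) = 4, d(11) = 2, d(12) = 6, d(13) = 2, d(14) = 4, d(15) = 4, d(16) = 5, d(17) = 2, d(18) = 6, d(19) = 2, d(20) = 6, d(21) = 4, d(22) = 4, d(23) = 2, d(24) = 8, d(25) = 3, d(26) = 4, d(27) = 4, d(28) = 6, d(29) = 2, d(30) = 8, d(31) = 2, d(32) = 6, d(33) = 4, d(34) = 4, d(35) = 4, d(36) = 9, d(37) = 2, d(38) = 4, d(39) = 4, d(40) = 8, d(41) = 2, d(42) = 8, d(43) = 2, d(44) = 6, d(45) = 6, d(46) = 4, d(47) = 2, d(48) = 10, d(49) = 3, d(50) = 6, d(51) = 4, d(52) = 6, d(53) = 2, d(54) = 8, d(55) = 4, d(56) = 8, d(57) = 4, d(58) = 4, d(59) = 2, d(60) = 12, d(61) = 2, d(62) = 4, d(63) = 6, d(64) = 7, d(65) = 4, d(66) = 8, d(67) = 2, d(68) = 6, d(69) = 4, d(70) = 8, d(71) = 2, d(72) = 12, d(73) = 2, d(74) = 4, d(75) = 6, d(76) = 6, d(77) = 4, d(78) = 8, d(79) = 2, d(80) = 10, d(81) = 5, d(82) = 4, d(83) = 2, d(84) = 12, d(85) = 4, d(86) = 4, d(87) = 4, d(88) = 8, d(89) = 2, d(90) = 12, d(91) = 4, d(92) = 6, d(93) = 4, d(94) = 4, d(95) = 4, d(96) = 12, d(97) = 2, d(98) = 6, d(99) = 6, d(100) = 9, d(101) = 2, d(102) = 8, d(103) = 2, d(104) = 8, d(105) = 8, d(106) = 4. Summing all 106 values: 514. (Dirichlet's divisor formula: Σ_{n ≤ x} d(n) = x ln(x) + (2γ − 1) x + O(√x). For x = 106, the asymptotic estimate is ≈ 510.69.)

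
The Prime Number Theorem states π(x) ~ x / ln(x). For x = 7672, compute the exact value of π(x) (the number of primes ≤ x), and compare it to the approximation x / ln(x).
π(7672) = 972;  x/ln(x) ≈ 857.65;  relative error ≈ 11.76%.

Directly count primes up to 7672: π(7672) = 972. The PNT approximation gives 7672/ln(7672) ≈ 7672/8.94533 ≈ 857.65. Relative error (π(x) − x/ln(x)) / π(x) ≈ 11.76%; the approximation is known to undercount slightly (Li(x) is a better estimate).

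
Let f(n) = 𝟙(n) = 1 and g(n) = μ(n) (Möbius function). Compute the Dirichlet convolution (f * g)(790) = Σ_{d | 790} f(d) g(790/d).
(𝟙 * μ)(790) = 0

Divisors of 790: [1, 2, 5, 10, 79, 158, 395, 790]. For each d | 790:
  d = 1: 𝟙(1) · μ(790/1) = 1 · -1 = -1
  d = 2: 𝟙(2) · μ(790/2) = 1 · 1 = 1
  d = 5: 𝟙(5) · μ(790/5) = 1 · 1 = 1
  d = 10: 𝟙(10) · μ(790/10) = 1 · -1 = -1
  d = 79: 𝟙(79) · μ(790/79) = 1 · 1 = 1
  d = 158: 𝟙(158) · μ(790/158) = 1 · -1 = -1
  d = 395: 𝟙(395) · μ(790/395) = 1 · -1 = -1
  d = 790: 𝟙(790) · μ(790/790) = 1 · 1 = 1
Summing: (𝟙 * μ)(790) = -1 + 1 + 1 + -1 + 1 + -1 + -1 + 1 = 0.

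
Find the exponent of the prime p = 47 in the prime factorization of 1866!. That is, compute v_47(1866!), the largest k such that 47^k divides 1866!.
v_47(1866!) = 39

Legendre's formula: v_p(n!) = Σ_{k ≥ 1} ⌊n / p^k⌋. For p = 47, n = 1866, the terms are:
  ⌊1866/47^1⌋ = ⌊1866/47⌋ = 39
(the next term ⌊1866/47^2⌋ = 0, terminating the sum). Summing: v_47(1866!) = 39 = 39.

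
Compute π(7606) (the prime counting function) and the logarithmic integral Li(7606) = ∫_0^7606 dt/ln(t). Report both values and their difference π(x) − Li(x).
π(7606) = 966;  Li(7606) ≈ 982.45;  π(x) − Li(x) ≈ -16.45.

Direct count of primes ≤ 7606 gives π(7606) = 966. Numerical evaluation of the logarithmic integral gives Li(7606) ≈ 982.45. The difference π(x) − Li(x) ≈ -16.45 is typically negative for small/moderate x (Li(x) overestimates), though Littlewood's theorem shows this sign changes infinitely often.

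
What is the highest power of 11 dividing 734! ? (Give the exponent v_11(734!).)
v_11(734!) = 72

Legendre's formula: v_p(n!) = Σ_{k ≥ 1} ⌊n / p^k⌋. For p = 11, n = 734, the terms are:
  ⌊734/11^1⌋ = ⌊734/11⌋ = 66
  ⌊734/11^2⌋ = ⌊734/121⌋ = 6
(the next term ⌊734/11^3⌋ = 0, terminating the sum). Summing: v_11(734!) = 66 + 6 = 72.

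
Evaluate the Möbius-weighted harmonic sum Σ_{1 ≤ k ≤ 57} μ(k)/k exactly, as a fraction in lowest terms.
Σ μ(k)/k = 519973962150962777/32589158477190044730

Values of μ(k) for 1 ≤ k ≤ 57: μ(1) = 1, μ(2) = -1, μ(3) = -1, μ(5) = -1, μ(6) = 1, μ(7) = -1, μ(10) = 1, μ(11) = -1, μ(13) = -1, μ(14) = 1, μ(15) = 1, μ(17) = -1, μ(19) = -1, μ(21) = 1, μ(22) = 1, μ(23) = -1, μ(26) = 1, μ(29) = -1, μ(30) = -1, μ(31) = -1, μ(33) = 1, μ(34) = 1, μ(35) = 1, μ(37) = -1, μ(38) = 1, μ(39) = 1, μ(41) = -1, μ(42) = -1, μ(43) = -1, μ(46) = 1, μ(47) = -1, μ(51) = 1, μ(53) = -1, μ(55) = 1, μ(57) = 1, with μ = 0 on non-squarefree integers. Summing μ(k)/k for k where μ(k) ≠ 0 gives 519973962150962777/32589158477190044730 ≈ 0.0160. (PNT ⟺ this sum → 0 as n → ∞.)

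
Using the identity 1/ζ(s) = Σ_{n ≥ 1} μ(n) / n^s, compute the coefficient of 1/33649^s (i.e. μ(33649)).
μ(33649) = 1

Factor n = 33649 = 7 · 11 · 19 · 23. μ(n) = 0 if any exponent ≥ 2 (not squarefree); otherwise μ(n) = (−1)^{ω(n)} where ω(n) is the number of distinct prime factors. Applying: μ(33649) = 1.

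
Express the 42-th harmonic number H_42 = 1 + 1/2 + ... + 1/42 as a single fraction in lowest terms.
H_42 = 12309312989335019/2844937529085600

Direct summation: H_42 = 1 + 1/2 + ... + 1/42. The least common denominator is lcm(1, ..., 42) = 219060189739591200; over this denominator the numerator is 219060189739591200 + 109530094869795600 + 73020063246530400 + 54765047434897800 + 43812037947918240 + 36510031623265200 + 31294312819941600 + 27382523717448900 + 24340021082176800 + 21906018973959120 + 19914562703599200 + 18255015811632600 + 16850783826122400 + 15647156409970800 + 14604012649306080 + 13691261858724450 + 12885893514093600 + 12170010541088400 + 11529483670504800 + 10953009486979560 + 10431437606647200 + 9957281351799600 + 9524356075634400 + 9127507905816300 + 8762407589583648 + 8425391913061200 + 8113340360725600 + 7823578204985400 + 7553799646192800 + 7302006324653040 + 7066457733535200 + 6845630929362225 + 6638187567866400 + 6442946757046800 + 6258862563988320 + 6085005270544200 + 5920545668637600 + 5764741835252400 + 5616927942040800 + 5476504743489780 + 5342931457063200 + 5215718803323600 = 947817100178796463, so H_42 = 947817100178796463/219060189739591200; reducing by gcd(947817100178796463, 219060189739591200) = 77 gives 12309312989335019/2844937529085600 ≈ 4.32674. (The PNT-adjacent estimate ln(42) + γ ≈ 4.31489 matches within O(1/n).)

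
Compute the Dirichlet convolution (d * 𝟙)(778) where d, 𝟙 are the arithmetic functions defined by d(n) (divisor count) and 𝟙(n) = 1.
(d * 𝟙)(778) = 9

Divisors of 778: [1, 2, 389, 778]. For each d | 778:
  d = 1: d(1) · 𝟙(778/1) = 1 · 1 = 1
  d = 2: d(2) · 𝟙(778/2) = 2 · 1 = 2
  d = 389: d(389) · 𝟙(778/389) = 2 · 1 = 2
  d = 778: d(778) · 𝟙(778/778) = 4 · 1 = 4
Summing: (d * 𝟙)(778) = 1 + 2 + 2 + 4 = 9.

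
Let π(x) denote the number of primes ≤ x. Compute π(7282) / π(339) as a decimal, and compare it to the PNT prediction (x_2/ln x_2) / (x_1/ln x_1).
π(7282)/π(339) = 928/68 ≈ 13.6471;  PNT prediction ≈ 14.0723.

π(339) = 68 and π(7282) = 928, so π(7282)/π(339) ≈ 13.6471. The PNT-predicted ratio is (7282/ln(7282)) / (339/ln(339)) ≈ 14.0723. The two agree to within a few percent, as expected.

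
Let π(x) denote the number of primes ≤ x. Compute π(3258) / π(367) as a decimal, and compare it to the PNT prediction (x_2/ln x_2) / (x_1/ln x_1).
π(3258)/π(367) = 460/73 ≈ 6.3014;  PNT prediction ≈ 6.4810.

π(367) = 73 and π(3258) = 460, so π(3258)/π(367) ≈ 6.3014. The PNT-predicted ratio is (3258/ln(3258)) / (367/ln(367)) ≈ 6.4810. The two agree to within a few percent, as expected.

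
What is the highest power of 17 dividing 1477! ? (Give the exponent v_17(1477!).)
v_17(1477!) = 91

Legendre's formula: v_p(n!) = Σ_{k ≥ 1} ⌊n / p^k⌋. For p = 17, n = 1477, the terms are:
  ⌊1477/17^1⌋ = ⌊1477/17⌋ = 86
  ⌊1477/17^2⌋ = ⌊1477/289⌋ = 5
(the next term ⌊1477/17^3⌋ = 0, terminating the sum). Summing: v_17(1477!) = 86 + 5 = 91.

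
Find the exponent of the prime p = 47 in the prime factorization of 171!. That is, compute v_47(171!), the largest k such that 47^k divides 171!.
v_47(171!) = 3

Legendre's formula: v_p(n!) = Σ_{k ≥ 1} ⌊n / p^k⌋. For p = 47, n = 171, the terms are:
  ⌊171/47^1⌋ = ⌊171/47⌋ = 3
(the next term ⌊171/47^2⌋ = 0, terminating the sum). Summing: v_47(171!) = 3 = 3.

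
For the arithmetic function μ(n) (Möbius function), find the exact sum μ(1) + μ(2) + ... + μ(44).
Σ_{n ≤ 44} μ(n) = -3

Compute μ(n) for each 1 ≤ n ≤ 44: μ(1) = 1, μ(2) = -1, μ(3) = -1, μ(4) = 0, μ(5) = -1, μ(6) = 1, μ(7) = -1, μ(8) = 0, μ(9) = 0, μ(10) = 1, μ(11) = -1, μ(12) = 0, μ(13) = -1, μ(14) = 1, μ(15) = 1, μ(16) = 0, μ(17) = -1, μ(18) = 0, μ(19) = -1, μ(20) = 0, μ(21) = 1, μ(22) = 1, μ(23) = -1, μ(24) = 0, μ(25) = 0, μ(26) = 1, μ(27) = 0, μ(28) = 0, μ(29) = -1, μ(30) = -1, μ(31) = -1, μ(32) = 0, μ(33) = 1, μ(34) = 1, μ(35) = 1, μ(36) = 0, μ(37) = -1, μ(38) = 1, μ(39) = 1, μ(40) = 0, μ(41) = -1, μ(42) = -1, μ(43) = -1, μ(44) = 0. Summing all 44 values: -3. (Mertens function M(x) = Σ_{n ≤ x} μ(n); on average M(x) should be small (PNT ⟺ M(x) = o(x)).)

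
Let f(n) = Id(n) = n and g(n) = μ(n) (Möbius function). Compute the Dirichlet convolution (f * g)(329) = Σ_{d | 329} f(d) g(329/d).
(Id * μ)(329) = 276

Divisors of 329: [1, 7, 47, 329]. For each d | 329:
  d = 1: Id(1) · μ(329/1) = 1 · 1 = 1
  d = 7: Id(7) · μ(329/7) = 7 · -1 = -7
  d = 47: Id(47) · μ(329/47) = 47 · -1 = -47
  d = 329: Id(329) · μ(329/329) = 329 · 1 = 329
Summing: (Id * μ)(329) = 1 + -7 + -47 + 329 = 276.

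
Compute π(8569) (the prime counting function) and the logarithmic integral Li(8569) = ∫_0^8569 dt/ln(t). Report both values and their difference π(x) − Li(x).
π(8569) = 1067;  Li(8569) ≈ 1089.49;  π(x) − Li(x) ≈ -22.49.

Direct count of primes ≤ 8569 gives π(8569) = 1067. Numerical evaluation of the logarithmic integral gives Li(8569) ≈ 1089.49. The difference π(x) − Li(x) ≈ -22.49 is typically negative for small/moderate x (Li(x) overestimates), though Littlewood's theorem shows this sign changes infinitely often.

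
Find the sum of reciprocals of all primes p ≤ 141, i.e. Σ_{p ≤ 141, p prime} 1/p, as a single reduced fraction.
Σ 1/p = 18825509850919239131453102166593625244431364344421618363/10014646650599190067509233131649940057366334653200433090

π(141) = 34, so the primes ≤ 141 are [2, 3, 5, 7, 11, 13, 17, 19, 23, 29, 31, 37, 41, 43, 47, 53, 59, 61, 67, 71, 73, 79, 83, 89, 97, 101, 103, 107, 109, 113, 127, 131, 137, 139]. Summing 1/p over these primes: 18825509850919239131453102166593625244431364344421618363/10014646650599190067509233131649940057366334653200433090 ≈ 1.8798. Mertens estimate ln ln(141) + 0.2615 ≈ 1.8606.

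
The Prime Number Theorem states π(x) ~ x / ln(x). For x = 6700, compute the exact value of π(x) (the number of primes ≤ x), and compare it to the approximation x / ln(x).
π(6700) = 863;  x/ln(x) ≈ 760.51;  relative error ≈ 11.88%.

Directly count primes up to 6700: π(6700) = 863. The PNT approximation gives 6700/ln(6700) ≈ 6700/8.80986 ≈ 760.51. Relative error (π(x) − x/ln(x)) / π(x) ≈ 11.88%; the approximation is known to undercount slightly (Li(x) is a better estimate).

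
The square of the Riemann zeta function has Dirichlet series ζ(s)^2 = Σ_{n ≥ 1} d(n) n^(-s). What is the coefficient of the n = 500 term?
d(500) = 12

ζ(s)^2 = (Σ 1/m^s)(Σ 1/k^s). The coefficient of 1/n^s in the product is the number of ordered pairs (m, k) with mk = n, which equals d(n). For n = 500, divisors are [1, 2, 4, 5, 10, 20, 25, 50, 100, 125, 250, 500], so d(500) = 12.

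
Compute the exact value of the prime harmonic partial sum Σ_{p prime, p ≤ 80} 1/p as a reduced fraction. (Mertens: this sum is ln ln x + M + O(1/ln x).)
Σ 1/p = 5692733621468679832887230172131/3217644767340672907899084554130

π(80) = 22, so the primes ≤ 80 are [2, 3, 5, 7, 11, 13, 17, 19, 23, 29, 31, 37, 41, 43, 47, 53, 59, 61, 67, 71, 73, 79]. Summing 1/p over these primes: 5692733621468679832887230172131/3217644767340672907899084554130 ≈ 1.7692. Mertens estimate ln ln(80) + 0.2615 ≈ 1.7390.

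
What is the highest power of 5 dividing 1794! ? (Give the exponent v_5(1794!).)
v_5(1794!) = 445

Legendre's formula: v_p(n!) = Σ_{k ≥ 1} ⌊n / p^k⌋. For p = 5, n = 1794, the terms are:
  ⌊1794/5^1⌋ = ⌊1794/5⌋ = 358
  ⌊1794/5^2⌋ = ⌊1794/25⌋ = 71
  ⌊1794/5^3⌋ = ⌊1794/125⌋ = 14
  ⌊1794/5^4⌋ = ⌊1794/625⌋ = 2
(the next term ⌊1794/5^5⌋ = 0, terminating the sum). Summing: v_5(1794!) = 358 + 71 + 14 + 2 = 445.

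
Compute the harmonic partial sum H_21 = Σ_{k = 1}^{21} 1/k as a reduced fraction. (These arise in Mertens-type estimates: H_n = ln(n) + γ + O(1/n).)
H_21 = 18858053/5173168

Direct summation: H_21 = 1 + 1/2 + ... + 1/21. The least common denominator is lcm(1, ..., 21) = 232792560; over this denominator the numerator is 232792560 + 116396280 + 77597520 + 58198140 + 46558512 + 38798760 + 33256080 + 29099070 + 25865840 + 23279256 + 21162960 + 19399380 + 17907120 + 16628040 + 15519504 + 14549535 + 13693680 + 12932920 + 12252240 + 11639628 + 11085360 = 848612385, so H_21 = 848612385/232792560; reducing by gcd(848612385, 232792560) = 45 gives 18858053/5173168 ≈ 3.64536. (The PNT-adjacent estimate ln(21) + γ ≈ 3.62174 matches within O(1/n).)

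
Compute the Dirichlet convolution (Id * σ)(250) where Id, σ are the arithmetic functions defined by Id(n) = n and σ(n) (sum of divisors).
(Id * σ)(250) = 2930

Divisors of 250: [1, 2, 5, 10, 25, 50, 125, 250]. For each d | 250:
  d = 1: Id(1) · σ(250/1) = 1 · 468 = 468
  d = 2: Id(2) · σ(250/2) = 2 · 156 = 312
  d = 5: Id(5) · σ(250/5) = 5 · 93 = 465
  d = 10: Id(10) · σ(250/10) = 10 · 31 = 310
  d = 25: Id(25) · σ(250/25) = 25 · 18 = 450
  d = 50: Id(50) · σ(250/50) = 50 · 6 = 300
  d = 125: Id(125) · σ(250/125) = 125 · 3 = 375
  d = 250: Id(250) · σ(250/250) = 250 · 1 = 250
Summing: (Id * σ)(250) = 468 + 312 + 465 + 310 + 450 + 300 + 375 + 250 = 2930.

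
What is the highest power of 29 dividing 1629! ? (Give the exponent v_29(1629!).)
v_29(1629!) = 57

Legendre's formula: v_p(n!) = Σ_{k ≥ 1} ⌊n / p^k⌋. For p = 29, n = 1629, the terms are:
  ⌊1629/29^1⌋ = ⌊1629/29⌋ = 56
  ⌊1629/29^2⌋ = ⌊1629/841⌋ = 1
(the next term ⌊1629/29^3⌋ = 0, terminating the sum). Summing: v_29(1629!) = 56 + 1 = 57.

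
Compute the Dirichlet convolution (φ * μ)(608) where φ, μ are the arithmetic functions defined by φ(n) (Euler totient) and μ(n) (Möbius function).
(φ * μ)(608) = 136

Divisors of 608: [1, 2, 4, 8, 16, 19, 32, 38, 76, 152, 304, 608]. For each d | 608:
  d = 1: φ(1) · μ(608/1) = 1 · 0 = 0
  d = 2: φ(2) · μ(608/2) = 1 · 0 = 0
  d = 4: φ(4) · μ(608/4) = 2 · 0 = 0
  d = 8: φ(8) · μ(608/8) = 4 · 0 = 0
  d = 16: φ(16) · μ(608/16) = 8 · 1 = 8
  d = 19: φ(19) · μ(608/19) = 18 · 0 = 0
  d = 32: φ(32) · μ(608/32) = 16 · -1 = -16
  d = 38: φ(38) · μ(608/38) = 18 · 0 = 0
  d = 76: φ(76) · μ(608/76) = 36 · 0 = 0
  d = 152: φ(152) · μ(608/152) = 72 · 0 = 0
  d = 304: φ(304) · μ(608/304) = 144 · -1 = -144
  d = 608: φ(608) · μ(608/608) = 288 · 1 = 288
Summing: (φ * μ)(608) = 0 + 0 + 0 + 0 + 8 + 0 + -16 + 0 + 0 + 0 + -144 + 288 = 136.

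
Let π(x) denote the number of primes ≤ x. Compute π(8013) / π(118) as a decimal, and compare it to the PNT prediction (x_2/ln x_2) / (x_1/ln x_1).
π(8013)/π(118) = 1009/30 ≈ 33.6333;  PNT prediction ≈ 36.0405.

π(118) = 30 and π(8013) = 1009, so π(8013)/π(118) ≈ 33.6333. The PNT-predicted ratio is (8013/ln(8013)) / (118/ln(118)) ≈ 36.0405. The two agree to within a few percent, as expected.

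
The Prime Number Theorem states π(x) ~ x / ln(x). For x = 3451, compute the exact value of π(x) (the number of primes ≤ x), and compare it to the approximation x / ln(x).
π(3451) = 482;  x/ln(x) ≈ 423.62;  relative error ≈ 12.11%.

Directly count primes up to 3451: π(3451) = 482. The PNT approximation gives 3451/ln(3451) ≈ 3451/8.14642 ≈ 423.62. Relative error (π(x) − x/ln(x)) / π(x) ≈ 12.11%; the approximation is known to undercount slightly (Li(x) is a better estimate).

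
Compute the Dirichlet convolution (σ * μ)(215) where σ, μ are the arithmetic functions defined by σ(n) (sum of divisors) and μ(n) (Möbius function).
(σ * μ)(215) = 215

Divisors of 215: [1, 5, 43, 215]. For each d | 215:
  d = 1: σ(1) · μ(215/1) = 1 · 1 = 1
  d = 5: σ(5) · μ(215/5) = 6 · -1 = -6
  d = 43: σ(43) · μ(215/43) = 44 · -1 = -44
  d = 215: σ(215) · μ(215/215) = 264 · 1 = 264
Summing: (σ * μ)(215) = 1 + -6 + -44 + 264 = 215.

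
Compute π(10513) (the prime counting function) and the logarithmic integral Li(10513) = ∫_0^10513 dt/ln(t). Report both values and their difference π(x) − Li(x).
π(10513) = 1286;  Li(10513) ≈ 1301.68;  π(x) − Li(x) ≈ -15.68.

Direct count of primes ≤ 10513 gives π(10513) = 1286. Numerical evaluation of the logarithmic integral gives Li(10513) ≈ 1301.68. The difference π(x) − Li(x) ≈ -15.68 is typically negative for small/moderate x (Li(x) overestimates), though Littlewood's theorem shows this sign changes infinitely often.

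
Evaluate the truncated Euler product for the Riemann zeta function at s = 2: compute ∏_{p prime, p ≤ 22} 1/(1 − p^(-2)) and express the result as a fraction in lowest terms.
∏ = 14933966047/9172942848

The primes p ≤ 22 are [2, 3, 5, 7, 11, 13, 17, 19]. For each prime, (1 − 1/p^2)^(-1) = p^2 / (p^2 − 1). The product is (1 − 1/2^2)^(-1), (1 − 1/3^2)^(-1), (1 − 1/5^2)^(-1), (1 − 1/7^2)^(-1), (1 − 1/11^2)^(-1), (1 − 1/13^2)^(-1), (1 − 1/17^2)^(-1), (1 − 1/19^2)^(-1) = ∏ p^2 / (p^2 − 1) = 14933966047/9172942848.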